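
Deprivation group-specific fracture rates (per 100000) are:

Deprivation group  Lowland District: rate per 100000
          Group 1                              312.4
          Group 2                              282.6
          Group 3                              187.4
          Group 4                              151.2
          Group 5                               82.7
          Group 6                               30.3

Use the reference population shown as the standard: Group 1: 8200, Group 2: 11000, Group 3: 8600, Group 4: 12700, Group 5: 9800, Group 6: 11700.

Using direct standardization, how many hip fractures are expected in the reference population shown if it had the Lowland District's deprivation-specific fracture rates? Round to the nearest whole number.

104

Expected hip fractures = Σ (standard pop × deprivation-specific rate ÷ 100000)
= 8200×312.4/100000 + 11000×282.6/100000 + 8600×187.4/100000 + 12700×151.2/100000 + 9800×82.7/100000 + 11700×30.3/100000
= 25.62 + 31.09 + 16.12 + 19.20 + 8.10 + 3.55 = 103.67.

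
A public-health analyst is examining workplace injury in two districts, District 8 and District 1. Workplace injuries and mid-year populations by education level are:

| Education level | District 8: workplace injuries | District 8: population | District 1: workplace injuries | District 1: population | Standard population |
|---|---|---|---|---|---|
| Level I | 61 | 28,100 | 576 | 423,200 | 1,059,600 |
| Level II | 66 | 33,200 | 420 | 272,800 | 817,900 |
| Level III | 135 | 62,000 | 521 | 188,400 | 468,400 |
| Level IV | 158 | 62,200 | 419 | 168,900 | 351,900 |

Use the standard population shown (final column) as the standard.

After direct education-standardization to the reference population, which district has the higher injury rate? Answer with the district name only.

District 8

Education-specific rates per 10,000 for District 8: 21.71, 19.88, 21.77, 25.40.
For District 1: 13.61, 15.40, 27.65, 24.81.
Standard total = 2,697,800; weights = 0.3928, 0.3032, 0.1736, 0.1304.
District 8: 0.3928×21.71 + 0.3032×19.88 + 0.1736×21.77 + 0.1304×25.40 = 21.6471 per 10,000.
District 1: 0.3928×13.61 + 0.3032×15.40 + 0.1736×27.65 + 0.1304×24.81 = 18.0506 per 10,000.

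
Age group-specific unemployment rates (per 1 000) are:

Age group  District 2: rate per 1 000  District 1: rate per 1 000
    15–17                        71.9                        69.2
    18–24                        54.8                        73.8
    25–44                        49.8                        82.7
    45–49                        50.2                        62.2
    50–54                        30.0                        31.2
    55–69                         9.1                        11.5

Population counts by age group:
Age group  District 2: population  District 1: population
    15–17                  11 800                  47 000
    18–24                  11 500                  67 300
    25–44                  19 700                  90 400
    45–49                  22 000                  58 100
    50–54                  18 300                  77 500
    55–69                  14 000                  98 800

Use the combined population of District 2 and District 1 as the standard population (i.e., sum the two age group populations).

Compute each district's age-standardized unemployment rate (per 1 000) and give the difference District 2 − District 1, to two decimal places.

Combined standard total = 536 400; weights = 0.1096, 0.1469, 0.2053, 0.1493, 0.1786, 0.2103.
District 2: 0.1096×71.9 + 0.1469×54.8 + 0.2053×49.8 + 0.1493×50.2 + 0.1786×30.0 + 0.2103×9.1 = 40.9218 per 1 000.
District 1: 0.1096×69.2 + 0.1469×73.8 + 0.2053×82.7 + 0.1493×62.2 + 0.1786×31.2 + 0.2103×11.5 = 52.6809 per 1 000.
Difference = 40.9218 − 52.6809 = -11.7592.

-11.76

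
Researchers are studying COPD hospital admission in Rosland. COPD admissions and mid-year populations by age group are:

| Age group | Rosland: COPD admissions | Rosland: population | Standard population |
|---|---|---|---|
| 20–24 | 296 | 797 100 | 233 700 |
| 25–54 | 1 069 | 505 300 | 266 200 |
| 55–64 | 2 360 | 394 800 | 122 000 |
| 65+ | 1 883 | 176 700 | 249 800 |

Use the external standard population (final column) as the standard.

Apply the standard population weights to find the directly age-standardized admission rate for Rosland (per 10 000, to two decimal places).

46.36

Age-specific rates per 10 000 for Rosland: 3.71, 21.16, 59.78, 106.56.
Standard total = 871 700; weights = 0.2681, 0.3054, 0.1400, 0.2866.
Standardized rate: 0.2681×3.71 + 0.3054×21.16 + 0.1400×59.78 + 0.2866×106.56 = 46.3602 per 10 000.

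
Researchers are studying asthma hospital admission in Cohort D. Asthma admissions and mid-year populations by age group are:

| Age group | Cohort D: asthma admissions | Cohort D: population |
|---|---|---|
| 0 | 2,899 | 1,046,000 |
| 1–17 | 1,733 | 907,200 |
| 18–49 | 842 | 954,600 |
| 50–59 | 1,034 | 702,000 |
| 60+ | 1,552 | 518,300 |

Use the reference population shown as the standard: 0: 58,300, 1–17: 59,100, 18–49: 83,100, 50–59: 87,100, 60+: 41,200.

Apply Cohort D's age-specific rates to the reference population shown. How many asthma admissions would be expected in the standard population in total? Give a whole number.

Age-specific rates per 10,000 for Cohort D: 27.72, 19.10, 8.82, 14.73, 29.94.
Expected asthma admissions = Σ (standard pop × age-specific rate ÷ 10,000)
= 58,300×27.72/10,000 + 59,100×19.10/10,000 + 83,100×8.82/10,000 + 87,100×14.73/10,000 + 41,200×29.94/10,000
= 161.58 + 112.90 + 73.30 + 128.29 + 123.37 = 599.44.

599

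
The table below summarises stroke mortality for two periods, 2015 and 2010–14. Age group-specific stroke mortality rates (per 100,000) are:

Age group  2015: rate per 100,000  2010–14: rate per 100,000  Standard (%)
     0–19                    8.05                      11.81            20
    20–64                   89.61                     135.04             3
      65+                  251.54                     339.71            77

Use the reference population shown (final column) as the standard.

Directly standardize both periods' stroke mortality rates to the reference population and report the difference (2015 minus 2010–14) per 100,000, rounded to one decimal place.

Standard weights: 0.20, 0.03, 0.77.
2015: 0.2000×8.05 + 0.0300×89.61 + 0.7700×251.54 = 197.9841 per 100,000.
2010–14: 0.2000×11.81 + 0.0300×135.04 + 0.7700×339.71 = 267.9899 per 100,000.
Difference = 197.9841 − 267.9899 = -70.0058.

-70.0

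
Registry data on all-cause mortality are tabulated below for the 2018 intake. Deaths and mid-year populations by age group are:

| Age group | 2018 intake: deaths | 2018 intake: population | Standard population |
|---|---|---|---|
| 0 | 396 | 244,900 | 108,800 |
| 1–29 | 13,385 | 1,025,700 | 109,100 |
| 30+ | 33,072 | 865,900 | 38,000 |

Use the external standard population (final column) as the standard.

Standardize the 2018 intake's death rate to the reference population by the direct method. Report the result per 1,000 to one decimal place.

11.9

Age-specific rates per 1,000 for the 2018 intake: 1.617, 13.050, 38.194.
Standard total = 255,900; weights = 0.4252, 0.4263, 0.1485.
Standardized rate: 0.4252×1.617 + 0.4263×13.050 + 0.1485×38.194 = 11.9226 per 1,000.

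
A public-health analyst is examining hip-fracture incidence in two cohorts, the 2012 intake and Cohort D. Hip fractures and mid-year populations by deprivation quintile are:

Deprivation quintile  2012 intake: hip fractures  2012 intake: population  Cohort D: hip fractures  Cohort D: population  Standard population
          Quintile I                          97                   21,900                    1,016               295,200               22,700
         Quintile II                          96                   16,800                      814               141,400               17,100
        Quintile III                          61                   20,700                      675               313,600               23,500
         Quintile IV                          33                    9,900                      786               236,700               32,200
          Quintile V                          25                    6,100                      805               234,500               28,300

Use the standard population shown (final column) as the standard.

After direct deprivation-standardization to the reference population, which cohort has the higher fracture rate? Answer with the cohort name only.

2012 intake

Deprivation-specific rates per 100,000 for the 2012 intake: 442.92, 571.43, 294.69, 333.33, 409.84.
For Cohort D: 344.17, 575.67, 215.24, 332.07, 343.28.
Standard total = 123,800; weights = 0.1834, 0.1381, 0.1898, 0.2601, 0.2286.
The 2012 intake: 0.1834×442.92 + 0.1381×571.43 + 0.1898×294.69 + 0.2601×333.33 + 0.2286×409.84 = 396.4667 per 100,000.
Cohort D: 0.1834×344.17 + 0.1381×575.67 + 0.1898×215.24 + 0.2601×332.07 + 0.2286×343.28 = 348.3228 per 100,000.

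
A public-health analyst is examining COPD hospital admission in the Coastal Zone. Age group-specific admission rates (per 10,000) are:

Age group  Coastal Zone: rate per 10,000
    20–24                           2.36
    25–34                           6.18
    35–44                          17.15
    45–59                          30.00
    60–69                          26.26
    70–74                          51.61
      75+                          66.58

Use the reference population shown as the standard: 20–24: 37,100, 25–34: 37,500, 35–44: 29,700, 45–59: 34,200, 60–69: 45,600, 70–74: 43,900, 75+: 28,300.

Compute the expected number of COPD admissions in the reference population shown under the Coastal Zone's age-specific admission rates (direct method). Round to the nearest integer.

Expected COPD admissions = Σ (standard pop × age-specific rate ÷ 10,000)
= 37,100×2.36/10,000 + 37,500×6.18/10,000 + 29,700×17.15/10,000 + 34,200×30.00/10,000 + 45,600×26.26/10,000 + 43,900×51.61/10,000 + 28,300×66.58/10,000
= 8.76 + 23.18 + 50.94 + 102.60 + 119.75 + 226.57 + 188.42 = 720.20.

720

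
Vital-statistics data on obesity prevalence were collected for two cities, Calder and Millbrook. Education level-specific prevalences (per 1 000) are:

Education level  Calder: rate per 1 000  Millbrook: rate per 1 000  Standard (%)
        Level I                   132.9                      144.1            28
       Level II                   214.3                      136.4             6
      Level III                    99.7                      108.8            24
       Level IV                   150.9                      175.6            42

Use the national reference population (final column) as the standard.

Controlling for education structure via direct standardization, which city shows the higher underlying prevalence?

Standard weights: 0.28, 0.06, 0.24, 0.42.
Calder: 0.2800×132.9 + 0.0600×214.3 + 0.2400×99.7 + 0.4200×150.9 = 137.3760 per 1 000.
Millbrook: 0.2800×144.1 + 0.0600×136.4 + 0.2400×108.8 + 0.4200×175.6 = 148.3960 per 1 000.

Millbrook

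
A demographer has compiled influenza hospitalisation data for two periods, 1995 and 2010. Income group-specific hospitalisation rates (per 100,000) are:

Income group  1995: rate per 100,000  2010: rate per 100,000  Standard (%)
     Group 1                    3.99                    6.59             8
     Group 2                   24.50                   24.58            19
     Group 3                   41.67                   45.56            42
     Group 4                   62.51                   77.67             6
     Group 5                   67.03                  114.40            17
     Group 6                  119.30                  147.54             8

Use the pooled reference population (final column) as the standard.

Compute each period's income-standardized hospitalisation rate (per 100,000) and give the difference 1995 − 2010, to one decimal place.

Standard weights: 0.08, 0.19, 0.42, 0.06, 0.17, 0.08.
1995: 0.0800×3.99 + 0.1900×24.50 + 0.4200×41.67 + 0.0600×62.51 + 0.1700×67.03 + 0.0800×119.30 = 47.1653 per 100,000.
2010: 0.0800×6.59 + 0.1900×24.58 + 0.4200×45.56 + 0.0600×77.67 + 0.1700×114.40 + 0.0800×147.54 = 60.2440 per 100,000.
Difference = 47.1653 − 60.2440 = -13.0787.

-13.1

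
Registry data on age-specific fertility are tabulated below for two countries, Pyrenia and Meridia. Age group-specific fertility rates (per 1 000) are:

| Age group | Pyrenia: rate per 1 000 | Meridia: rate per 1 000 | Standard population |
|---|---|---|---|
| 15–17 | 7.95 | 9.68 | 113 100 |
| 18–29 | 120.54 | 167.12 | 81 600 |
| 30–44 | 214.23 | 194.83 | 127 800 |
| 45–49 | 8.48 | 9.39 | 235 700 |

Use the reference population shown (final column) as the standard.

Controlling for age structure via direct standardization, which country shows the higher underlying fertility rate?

Standard total = 558 200; weights = 0.2026, 0.1462, 0.2290, 0.4223.
Pyrenia: 0.2026×7.95 + 0.1462×120.54 + 0.2290×214.23 + 0.4223×8.48 = 71.8605 per 1 000.
Meridia: 0.2026×9.68 + 0.1462×167.12 + 0.2290×194.83 + 0.4223×9.39 = 74.9629 per 1 000.

Meridia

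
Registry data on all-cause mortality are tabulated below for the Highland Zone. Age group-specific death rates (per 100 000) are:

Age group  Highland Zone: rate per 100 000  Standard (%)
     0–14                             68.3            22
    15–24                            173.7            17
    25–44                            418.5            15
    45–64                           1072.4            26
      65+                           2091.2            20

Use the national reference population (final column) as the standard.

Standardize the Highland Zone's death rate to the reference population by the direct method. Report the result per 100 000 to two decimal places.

Standard weights: 0.22, 0.17, 0.15, 0.26, 0.20.
Standardized rate: 0.2200×68.3 + 0.1700×173.7 + 0.1500×418.5 + 0.2600×1072.4 + 0.2000×2091.2 = 804.3940 per 100 000.

804.39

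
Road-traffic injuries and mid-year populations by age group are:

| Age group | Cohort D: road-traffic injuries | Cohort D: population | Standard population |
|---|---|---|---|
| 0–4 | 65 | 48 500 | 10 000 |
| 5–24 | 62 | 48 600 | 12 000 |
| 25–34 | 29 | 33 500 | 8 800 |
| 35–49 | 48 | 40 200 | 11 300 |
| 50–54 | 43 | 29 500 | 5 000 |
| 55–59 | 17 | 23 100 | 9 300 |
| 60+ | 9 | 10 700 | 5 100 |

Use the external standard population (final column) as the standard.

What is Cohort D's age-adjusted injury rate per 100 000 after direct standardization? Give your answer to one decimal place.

111.0

Age-specific rates per 100 000 for Cohort D: 134.02, 127.57, 86.57, 119.40, 145.76, 73.59, 84.11.
Standard total = 61 500; weights = 0.1626, 0.1951, 0.1431, 0.1837, 0.0813, 0.1512, 0.0829.
Standardized rate: 0.1626×134.02 + 0.1951×127.57 + 0.1431×86.57 + 0.1837×119.40 + 0.0813×145.76 + 0.1512×73.59 + 0.0829×84.11 = 110.9645 per 100 000.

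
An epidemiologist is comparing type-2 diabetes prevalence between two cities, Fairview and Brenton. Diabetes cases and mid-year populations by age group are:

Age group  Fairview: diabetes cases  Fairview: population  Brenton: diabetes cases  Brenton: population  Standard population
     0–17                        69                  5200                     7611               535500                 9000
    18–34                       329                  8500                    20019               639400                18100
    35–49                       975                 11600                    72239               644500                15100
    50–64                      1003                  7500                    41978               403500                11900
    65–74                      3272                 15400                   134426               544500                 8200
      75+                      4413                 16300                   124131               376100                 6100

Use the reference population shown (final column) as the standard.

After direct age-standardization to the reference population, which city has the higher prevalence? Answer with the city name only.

Age-specific rates per 1000 for Fairview: 13.269, 38.706, 84.052, 133.733, 212.468, 270.736.
For Brenton: 14.213, 31.309, 112.085, 104.035, 246.880, 330.048.
Standard total = 68400; weights = 0.1316, 0.2646, 0.2208, 0.1740, 0.1199, 0.0892.
Fairview: 0.1316×13.269 + 0.2646×38.706 + 0.2208×84.052 + 0.1740×133.733 + 0.1199×212.468 + 0.0892×270.736 = 103.4259 per 1000.
Brenton: 0.1316×14.213 + 0.2646×31.309 + 0.2208×112.085 + 0.1740×104.035 + 0.1199×246.880 + 0.0892×330.048 = 112.0295 per 1000.
The crude rates (155.98 vs 127.38) would put Fairview higher, but that reflects its age composition; once standardized to a common age structure, Brenton has the higher underlying rate.

Brenton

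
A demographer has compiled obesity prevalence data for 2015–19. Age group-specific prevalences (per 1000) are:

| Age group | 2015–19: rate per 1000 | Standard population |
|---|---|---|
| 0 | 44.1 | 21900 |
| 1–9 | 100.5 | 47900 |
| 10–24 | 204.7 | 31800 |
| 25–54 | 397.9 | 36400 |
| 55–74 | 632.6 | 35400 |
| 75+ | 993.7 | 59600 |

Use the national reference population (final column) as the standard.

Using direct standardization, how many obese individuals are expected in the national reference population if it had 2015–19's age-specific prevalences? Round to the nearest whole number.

Expected obese individuals = Σ (standard pop × age-specific rate ÷ 1000)
= 21900×44.1/1000 + 47900×100.5/1000 + 31800×204.7/1000 + 36400×397.9/1000 + 35400×632.6/1000 + 59600×993.7/1000
= 965.79 + 4813.95 + 6509.46 + 14483.56 + 22394.04 + 59224.52 = 108391.32.

108391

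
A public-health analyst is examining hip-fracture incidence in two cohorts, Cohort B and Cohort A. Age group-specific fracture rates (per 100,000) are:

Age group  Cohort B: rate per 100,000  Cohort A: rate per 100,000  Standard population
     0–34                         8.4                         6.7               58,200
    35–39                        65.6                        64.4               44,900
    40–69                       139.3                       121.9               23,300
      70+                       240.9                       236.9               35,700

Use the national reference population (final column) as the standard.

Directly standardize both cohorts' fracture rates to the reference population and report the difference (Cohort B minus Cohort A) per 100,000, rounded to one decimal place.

4.3

Standard total = 162,100; weights = 0.3590, 0.2770, 0.1437, 0.2202.
Cohort B: 0.3590×8.4 + 0.2770×65.6 + 0.1437×139.3 + 0.2202×240.9 = 94.2637 per 100,000.
Cohort A: 0.3590×6.7 + 0.2770×64.4 + 0.1437×121.9 + 0.2202×236.9 = 89.9389 per 100,000.
Difference = 94.2637 − 89.9389 = 4.3247.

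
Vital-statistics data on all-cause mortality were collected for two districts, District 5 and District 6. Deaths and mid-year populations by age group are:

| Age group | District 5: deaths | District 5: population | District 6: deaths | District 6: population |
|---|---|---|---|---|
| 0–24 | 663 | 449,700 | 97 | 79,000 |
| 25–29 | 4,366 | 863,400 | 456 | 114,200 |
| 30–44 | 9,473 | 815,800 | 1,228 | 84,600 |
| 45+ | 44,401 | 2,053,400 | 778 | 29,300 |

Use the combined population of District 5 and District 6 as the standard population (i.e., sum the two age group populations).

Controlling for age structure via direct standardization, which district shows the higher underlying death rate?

District 6

Age-specific rates per 100,000 for District 5: 147.43, 505.68, 1161.19, 2162.32.
For District 6: 122.78, 399.30, 1451.54, 2655.29.
Combined standard total = 4,489,400; weights = 0.1178, 0.2178, 0.2006, 0.4639.
District 5: 0.1178×147.43 + 0.2178×505.68 + 0.2006×1161.19 + 0.4639×2162.32 = 1363.4980 per 100,000.
District 6: 0.1178×122.78 + 0.2178×399.30 + 0.2006×1451.54 + 0.4639×2655.29 = 1624.3613 per 100,000.
The crude rates (1408.39 vs 833.28) would put District 5 higher, but that reflects its age composition; once standardized to a common age structure, District 6 has the higher underlying rate.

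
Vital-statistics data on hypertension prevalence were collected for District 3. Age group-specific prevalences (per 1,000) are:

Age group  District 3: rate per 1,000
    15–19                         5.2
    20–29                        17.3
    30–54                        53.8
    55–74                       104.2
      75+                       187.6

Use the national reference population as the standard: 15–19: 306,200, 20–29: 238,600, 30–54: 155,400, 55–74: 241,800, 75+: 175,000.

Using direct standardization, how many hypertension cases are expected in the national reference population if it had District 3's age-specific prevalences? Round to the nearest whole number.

72106

Expected hypertension cases = Σ (standard pop × age-specific rate ÷ 1,000)
= 306,200×5.2/1,000 + 238,600×17.3/1,000 + 155,400×53.8/1,000 + 241,800×104.2/1,000 + 175,000×187.6/1,000
= 1592.24 + 4127.78 + 8360.52 + 25195.56 + 32830.00 = 72106.10.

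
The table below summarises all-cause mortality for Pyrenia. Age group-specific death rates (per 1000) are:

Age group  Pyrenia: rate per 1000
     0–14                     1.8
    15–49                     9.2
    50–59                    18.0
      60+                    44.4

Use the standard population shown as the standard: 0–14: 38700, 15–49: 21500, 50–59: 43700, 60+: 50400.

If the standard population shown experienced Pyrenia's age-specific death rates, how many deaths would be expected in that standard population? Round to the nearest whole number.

Expected deaths = Σ (standard pop × age-specific rate ÷ 1000)
= 38700×1.8/1000 + 21500×9.2/1000 + 43700×18.0/1000 + 50400×44.4/1000
= 69.66 + 197.80 + 786.60 + 2237.76 = 3291.82.

3292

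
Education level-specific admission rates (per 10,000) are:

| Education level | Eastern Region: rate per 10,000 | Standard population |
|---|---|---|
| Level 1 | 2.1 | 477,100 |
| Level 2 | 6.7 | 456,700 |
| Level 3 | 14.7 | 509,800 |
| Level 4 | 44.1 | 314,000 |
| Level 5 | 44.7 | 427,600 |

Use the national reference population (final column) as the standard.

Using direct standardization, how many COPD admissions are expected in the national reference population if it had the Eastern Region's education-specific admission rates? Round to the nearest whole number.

4452

Expected COPD admissions = Σ (standard pop × education-specific rate ÷ 10,000)
= 477,100×2.1/10,000 + 456,700×6.7/10,000 + 509,800×14.7/10,000 + 314,000×44.1/10,000 + 427,600×44.7/10,000
= 100.19 + 305.99 + 749.41 + 1384.74 + 1911.37 = 4451.70.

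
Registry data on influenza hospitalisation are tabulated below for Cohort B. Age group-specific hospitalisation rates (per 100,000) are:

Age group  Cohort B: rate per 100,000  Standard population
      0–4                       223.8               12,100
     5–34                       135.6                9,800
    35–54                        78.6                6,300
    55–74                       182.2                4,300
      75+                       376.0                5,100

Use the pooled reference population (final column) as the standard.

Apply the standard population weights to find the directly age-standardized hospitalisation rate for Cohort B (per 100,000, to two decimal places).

Standard total = 37,600; weights = 0.3218, 0.2606, 0.1676, 0.1144, 0.1356.
Standardized rate: 0.3218×223.8 + 0.2606×135.6 + 0.1676×78.6 + 0.1144×182.2 + 0.1356×376.0 = 192.3697 per 100,000.

192.37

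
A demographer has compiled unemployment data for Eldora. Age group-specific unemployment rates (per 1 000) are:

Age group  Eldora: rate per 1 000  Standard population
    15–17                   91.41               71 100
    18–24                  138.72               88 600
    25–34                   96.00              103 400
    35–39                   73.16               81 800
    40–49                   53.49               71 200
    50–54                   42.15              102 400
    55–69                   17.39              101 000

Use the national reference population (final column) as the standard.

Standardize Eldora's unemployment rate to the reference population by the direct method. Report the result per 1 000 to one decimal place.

72.0

Standard total = 619 500; weights = 0.1148, 0.1430, 0.1669, 0.1320, 0.1149, 0.1653, 0.1630.
Standardized rate: 0.1148×91.41 + 0.1430×138.72 + 0.1669×96.00 + 0.1320×73.16 + 0.1149×53.49 + 0.1653×42.15 + 0.1630×17.39 = 71.9641 per 1 000.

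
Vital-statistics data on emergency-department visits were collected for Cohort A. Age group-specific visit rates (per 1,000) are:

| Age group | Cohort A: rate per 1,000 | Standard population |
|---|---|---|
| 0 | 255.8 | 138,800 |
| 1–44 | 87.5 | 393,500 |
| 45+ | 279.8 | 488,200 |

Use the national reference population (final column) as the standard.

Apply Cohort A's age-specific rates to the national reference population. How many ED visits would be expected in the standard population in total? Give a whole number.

206535

Expected ED visits = Σ (standard pop × age-specific rate ÷ 1,000)
= 138,800×255.8/1,000 + 393,500×87.5/1,000 + 488,200×279.8/1,000
= 35505.04 + 34431.25 + 136598.36 = 206534.65.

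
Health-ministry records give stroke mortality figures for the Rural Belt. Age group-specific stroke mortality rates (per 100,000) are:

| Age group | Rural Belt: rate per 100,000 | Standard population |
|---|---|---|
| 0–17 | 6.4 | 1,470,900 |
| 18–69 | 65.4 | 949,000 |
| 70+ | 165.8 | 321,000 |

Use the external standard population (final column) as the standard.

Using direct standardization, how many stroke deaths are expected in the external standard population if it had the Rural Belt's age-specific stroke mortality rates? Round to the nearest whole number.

Expected stroke deaths = Σ (standard pop × age-specific rate ÷ 100,000)
= 1,470,900×6.4/100,000 + 949,000×65.4/100,000 + 321,000×165.8/100,000
= 94.14 + 620.65 + 532.22 = 1247.00.

1247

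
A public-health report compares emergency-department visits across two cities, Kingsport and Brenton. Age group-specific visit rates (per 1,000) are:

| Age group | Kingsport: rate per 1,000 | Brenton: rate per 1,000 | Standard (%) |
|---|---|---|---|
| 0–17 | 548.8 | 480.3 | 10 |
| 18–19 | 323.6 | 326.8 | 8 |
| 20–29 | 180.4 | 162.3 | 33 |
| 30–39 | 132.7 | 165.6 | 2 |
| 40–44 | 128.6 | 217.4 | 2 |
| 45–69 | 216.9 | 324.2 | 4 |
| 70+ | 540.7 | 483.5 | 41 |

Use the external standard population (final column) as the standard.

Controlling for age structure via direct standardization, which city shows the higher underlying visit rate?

Kingsport

Standard weights: 0.10, 0.08, 0.33, 0.02, 0.02, 0.04, 0.41.
Kingsport: 0.1000×548.8 + 0.0800×323.6 + 0.3300×180.4 + 0.0200×132.7 + 0.0200×128.6 + 0.0400×216.9 + 0.4100×540.7 = 375.8890 per 1,000.
Brenton: 0.1000×480.3 + 0.0800×326.8 + 0.3300×162.3 + 0.0200×165.6 + 0.0200×217.4 + 0.0400×324.2 + 0.4100×483.5 = 346.5960 per 1,000.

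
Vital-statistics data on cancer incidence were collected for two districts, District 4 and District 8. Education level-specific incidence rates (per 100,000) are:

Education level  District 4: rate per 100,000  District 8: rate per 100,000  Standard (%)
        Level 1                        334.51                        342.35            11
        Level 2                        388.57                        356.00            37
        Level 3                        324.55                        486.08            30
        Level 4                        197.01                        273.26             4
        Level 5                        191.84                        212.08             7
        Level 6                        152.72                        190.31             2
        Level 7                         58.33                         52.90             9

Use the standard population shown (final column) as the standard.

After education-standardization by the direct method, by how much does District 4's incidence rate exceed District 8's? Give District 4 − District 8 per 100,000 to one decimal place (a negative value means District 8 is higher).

Standard weights: 0.11, 0.37, 0.30, 0.04, 0.07, 0.02, 0.09.
District 4: 0.1100×334.51 + 0.3700×388.57 + 0.3000×324.55 + 0.0400×197.01 + 0.0700×191.84 + 0.0200×152.72 + 0.0900×58.33 = 307.5453 per 100,000.
District 8: 0.1100×342.35 + 0.3700×356.00 + 0.3000×486.08 + 0.0400×273.26 + 0.0700×212.08 + 0.0200×190.31 + 0.0900×52.90 = 349.5457 per 100,000.
Difference = 307.5453 − 349.5457 = -42.0004.

-42.0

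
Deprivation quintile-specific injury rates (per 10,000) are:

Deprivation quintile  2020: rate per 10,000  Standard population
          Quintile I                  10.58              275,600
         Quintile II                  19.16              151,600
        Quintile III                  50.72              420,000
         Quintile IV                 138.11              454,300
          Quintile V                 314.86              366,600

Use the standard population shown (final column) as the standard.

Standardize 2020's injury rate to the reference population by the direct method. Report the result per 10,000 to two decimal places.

123.07

Standard total = 1,668,100; weights = 0.1652, 0.0909, 0.2518, 0.2723, 0.2198.
Standardized rate: 0.1652×10.58 + 0.0909×19.16 + 0.2518×50.72 + 0.2723×138.11 + 0.2198×314.86 = 123.0705 per 10,000.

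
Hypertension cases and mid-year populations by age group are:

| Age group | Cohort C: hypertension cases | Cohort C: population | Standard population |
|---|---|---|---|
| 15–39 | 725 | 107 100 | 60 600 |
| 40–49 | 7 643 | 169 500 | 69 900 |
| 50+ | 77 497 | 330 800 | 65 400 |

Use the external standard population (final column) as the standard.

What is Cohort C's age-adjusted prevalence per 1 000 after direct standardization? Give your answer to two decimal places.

Age-specific rates per 1 000 for Cohort C: 6.769, 45.091, 234.271.
Standard total = 195 900; weights = 0.3093, 0.3568, 0.3338.
Standardized rate: 0.3093×6.769 + 0.3568×45.091 + 0.3338×234.271 = 96.3934 per 1 000.

96.39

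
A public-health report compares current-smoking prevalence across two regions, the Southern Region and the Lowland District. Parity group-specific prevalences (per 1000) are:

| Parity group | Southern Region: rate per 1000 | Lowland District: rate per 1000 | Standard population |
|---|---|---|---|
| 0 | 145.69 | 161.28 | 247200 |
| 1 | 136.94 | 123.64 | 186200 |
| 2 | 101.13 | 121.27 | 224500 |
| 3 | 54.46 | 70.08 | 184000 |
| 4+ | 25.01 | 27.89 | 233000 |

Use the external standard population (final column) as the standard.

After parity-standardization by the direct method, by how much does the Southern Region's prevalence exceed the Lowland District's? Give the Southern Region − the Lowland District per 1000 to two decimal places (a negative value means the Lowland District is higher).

-8.79

Standard total = 1074900; weights = 0.2300, 0.1732, 0.2089, 0.1712, 0.2168.
The Southern Region: 0.2300×145.69 + 0.1732×136.94 + 0.2089×101.13 + 0.1712×54.46 + 0.2168×25.01 = 93.0919 per 1000.
The Lowland District: 0.2300×161.28 + 0.1732×123.64 + 0.2089×121.27 + 0.1712×70.08 + 0.2168×27.89 = 101.8777 per 1000.
Difference = 93.0919 − 101.8777 = -8.7859.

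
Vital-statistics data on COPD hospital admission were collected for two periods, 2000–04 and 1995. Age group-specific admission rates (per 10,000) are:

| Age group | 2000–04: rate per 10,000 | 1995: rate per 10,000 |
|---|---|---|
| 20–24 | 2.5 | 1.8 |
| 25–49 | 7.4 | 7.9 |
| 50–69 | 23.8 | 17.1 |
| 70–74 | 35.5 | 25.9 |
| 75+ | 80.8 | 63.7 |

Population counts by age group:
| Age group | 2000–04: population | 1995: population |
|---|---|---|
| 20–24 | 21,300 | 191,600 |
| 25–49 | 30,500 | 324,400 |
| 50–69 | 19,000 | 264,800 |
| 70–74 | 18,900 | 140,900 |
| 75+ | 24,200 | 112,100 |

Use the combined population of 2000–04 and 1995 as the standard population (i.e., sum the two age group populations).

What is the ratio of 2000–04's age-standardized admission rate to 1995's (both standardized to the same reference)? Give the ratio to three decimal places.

1.275

Combined standard total = 1,147,700; weights = 0.1855, 0.3092, 0.2473, 0.1392, 0.1188.
2000–04: 0.1855×2.5 + 0.3092×7.4 + 0.2473×23.8 + 0.1392×35.5 + 0.1188×80.8 = 23.1758 per 10,000.
1995: 0.1855×1.8 + 0.3092×7.9 + 0.2473×17.1 + 0.1392×25.9 + 0.1188×63.7 = 18.1764 per 10,000.
Ratio = 23.1758 ÷ 18.1764 = 1.27505.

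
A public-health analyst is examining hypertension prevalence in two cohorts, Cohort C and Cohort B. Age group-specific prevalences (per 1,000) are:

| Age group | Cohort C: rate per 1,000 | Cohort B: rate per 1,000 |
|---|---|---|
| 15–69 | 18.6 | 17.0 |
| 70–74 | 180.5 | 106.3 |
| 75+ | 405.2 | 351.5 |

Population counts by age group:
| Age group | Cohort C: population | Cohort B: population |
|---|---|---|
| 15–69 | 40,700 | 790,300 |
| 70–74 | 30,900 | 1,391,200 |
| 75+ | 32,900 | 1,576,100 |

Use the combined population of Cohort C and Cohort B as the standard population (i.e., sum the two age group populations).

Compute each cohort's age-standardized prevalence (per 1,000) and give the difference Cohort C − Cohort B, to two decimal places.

Combined standard total = 3,862,100; weights = 0.2152, 0.3682, 0.4166.
Cohort C: 0.2152×18.6 + 0.3682×180.5 + 0.4166×405.2 = 239.2772 per 1,000.
Cohort B: 0.2152×17.0 + 0.3682×106.3 + 0.4166×351.5 = 189.2389 per 1,000.
Difference = 239.2772 − 189.2389 = 50.0382.

50.04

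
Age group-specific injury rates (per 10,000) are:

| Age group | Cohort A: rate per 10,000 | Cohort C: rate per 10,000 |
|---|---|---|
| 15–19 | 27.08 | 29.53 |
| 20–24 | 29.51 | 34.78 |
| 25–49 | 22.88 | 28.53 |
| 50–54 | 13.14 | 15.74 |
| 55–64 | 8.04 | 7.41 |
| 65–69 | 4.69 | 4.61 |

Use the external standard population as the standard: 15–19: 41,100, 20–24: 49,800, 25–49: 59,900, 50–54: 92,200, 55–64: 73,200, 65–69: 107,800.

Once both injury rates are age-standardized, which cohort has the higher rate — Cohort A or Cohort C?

Standard total = 424,000; weights = 0.0969, 0.1175, 0.1413, 0.2175, 0.1726, 0.2542.
Cohort A: 0.0969×27.08 + 0.1175×29.51 + 0.1413×22.88 + 0.2175×13.14 + 0.1726×8.04 + 0.2542×4.69 = 14.7611 per 10,000.
Cohort C: 0.0969×29.53 + 0.1175×34.78 + 0.1413×28.53 + 0.2175×15.74 + 0.1726×7.41 + 0.2542×4.61 = 16.8521 per 10,000.

Cohort C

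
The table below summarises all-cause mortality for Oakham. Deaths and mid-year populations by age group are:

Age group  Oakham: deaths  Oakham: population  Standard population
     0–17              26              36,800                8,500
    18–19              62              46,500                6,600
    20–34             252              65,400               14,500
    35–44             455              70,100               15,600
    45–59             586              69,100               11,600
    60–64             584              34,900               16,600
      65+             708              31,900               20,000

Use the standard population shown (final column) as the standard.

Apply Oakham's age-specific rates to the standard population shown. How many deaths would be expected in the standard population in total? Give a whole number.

992

Age-specific rates per 100,000 for Oakham: 70.65, 133.33, 385.32, 649.07, 848.05, 1673.35, 2219.44.
Expected deaths = Σ (standard pop × age-specific rate ÷ 100,000)
= 8,500×70.65/100,000 + 6,600×133.33/100,000 + 14,500×385.32/100,000 + 15,600×649.07/100,000 + 11,600×848.05/100,000 + 16,600×1673.35/100,000 + 20,000×2219.44/100,000
= 6.01 + 8.80 + 55.87 + 101.26 + 98.37 + 277.78 + 443.89 = 991.97.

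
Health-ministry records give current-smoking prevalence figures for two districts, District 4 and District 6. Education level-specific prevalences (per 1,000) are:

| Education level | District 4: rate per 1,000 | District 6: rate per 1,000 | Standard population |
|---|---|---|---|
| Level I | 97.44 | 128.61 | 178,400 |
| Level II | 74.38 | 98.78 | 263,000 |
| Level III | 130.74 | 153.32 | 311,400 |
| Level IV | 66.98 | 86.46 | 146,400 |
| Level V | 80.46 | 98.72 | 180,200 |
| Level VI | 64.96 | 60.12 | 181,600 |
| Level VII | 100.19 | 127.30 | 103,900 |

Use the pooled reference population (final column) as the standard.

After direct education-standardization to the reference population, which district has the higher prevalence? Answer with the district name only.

District 6

Standard total = 1,364,900; weights = 0.1307, 0.1927, 0.2281, 0.1073, 0.1320, 0.1331, 0.0761.
District 4: 0.1307×97.44 + 0.1927×74.38 + 0.2281×130.74 + 0.1073×66.98 + 0.1320×80.46 + 0.1331×64.96 + 0.0761×100.19 = 90.9729 per 1,000.
District 6: 0.1307×128.61 + 0.1927×98.78 + 0.2281×153.32 + 0.1073×86.46 + 0.1320×98.72 + 0.1331×60.12 + 0.0761×127.30 = 110.8201 per 1,000.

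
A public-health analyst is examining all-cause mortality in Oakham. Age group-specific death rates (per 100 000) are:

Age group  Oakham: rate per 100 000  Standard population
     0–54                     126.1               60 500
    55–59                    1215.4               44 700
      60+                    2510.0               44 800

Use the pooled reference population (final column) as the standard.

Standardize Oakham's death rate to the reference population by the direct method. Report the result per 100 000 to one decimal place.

Standard total = 150 000; weights = 0.4033, 0.2980, 0.2987.
Standardized rate: 0.4033×126.1 + 0.2980×1215.4 + 0.2987×2510.0 = 1162.7029 per 100 000.

1162.7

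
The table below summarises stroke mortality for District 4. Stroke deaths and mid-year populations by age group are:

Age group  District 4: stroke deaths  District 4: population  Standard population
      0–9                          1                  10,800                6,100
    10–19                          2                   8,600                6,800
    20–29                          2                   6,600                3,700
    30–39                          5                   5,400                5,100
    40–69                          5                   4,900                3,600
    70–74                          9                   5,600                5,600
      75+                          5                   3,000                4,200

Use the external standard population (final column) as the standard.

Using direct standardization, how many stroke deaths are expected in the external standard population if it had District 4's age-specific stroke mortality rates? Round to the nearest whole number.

Age-specific rates per 100,000 for District 4: 9.26, 23.26, 30.30, 92.59, 102.04, 160.71, 166.67.
Expected stroke deaths = Σ (standard pop × age-specific rate ÷ 100,000)
= 6,100×9.26/100,000 + 6,800×23.26/100,000 + 3,700×30.30/100,000 + 5,100×92.59/100,000 + 3,600×102.04/100,000 + 5,600×160.71/100,000 + 4,200×166.67/100,000
= 0.56 + 1.58 + 1.12 + 4.72 + 3.67 + 9.00 + 7.00 = 27.66.

28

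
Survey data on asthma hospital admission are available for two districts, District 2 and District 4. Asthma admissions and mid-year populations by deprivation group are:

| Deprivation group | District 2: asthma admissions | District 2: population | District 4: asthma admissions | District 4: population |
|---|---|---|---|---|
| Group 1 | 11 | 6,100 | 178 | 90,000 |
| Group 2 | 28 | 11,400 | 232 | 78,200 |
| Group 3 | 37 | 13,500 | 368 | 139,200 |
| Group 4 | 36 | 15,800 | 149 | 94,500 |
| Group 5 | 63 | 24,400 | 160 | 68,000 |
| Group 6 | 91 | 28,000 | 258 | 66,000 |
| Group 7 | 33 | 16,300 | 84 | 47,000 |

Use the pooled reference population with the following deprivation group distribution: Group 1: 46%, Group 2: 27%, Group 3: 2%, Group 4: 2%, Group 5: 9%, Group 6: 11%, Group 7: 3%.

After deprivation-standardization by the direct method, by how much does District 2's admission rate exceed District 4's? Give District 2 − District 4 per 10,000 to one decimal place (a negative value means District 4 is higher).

Deprivation-specific rates per 10,000 for District 2: 18.03, 24.56, 27.41, 22.78, 25.82, 32.50, 20.25.
For District 4: 19.78, 29.67, 26.44, 15.77, 23.53, 39.09, 17.87.
Standard weights: 0.46, 0.27, 0.02, 0.02, 0.09, 0.11, 0.03.
District 2: 0.4600×18.03 + 0.2700×24.56 + 0.0200×27.41 + 0.0200×22.78 + 0.0900×25.82 + 0.1100×32.50 + 0.0300×20.25 = 22.4366 per 10,000.
District 4: 0.4600×19.78 + 0.2700×29.67 + 0.0200×26.44 + 0.0200×15.77 + 0.0900×23.53 + 0.1100×39.09 + 0.0300×17.87 = 24.9059 per 10,000.
Difference = 22.4366 − 24.9059 = -2.4693.

-2.5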